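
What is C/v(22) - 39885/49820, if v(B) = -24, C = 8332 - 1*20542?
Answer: 1265302/2491 ≈ 507.95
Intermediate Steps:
C = -12210 (C = 8332 - 20542 = -12210)
C/v(22) - 39885/49820 = -12210/(-24) - 39885/49820 = -12210*(-1/24) - 39885*1/49820 = 2035/4 - 7977/9964 = 1265302/2491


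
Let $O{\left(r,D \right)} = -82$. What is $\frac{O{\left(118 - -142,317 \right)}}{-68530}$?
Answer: $\frac{41}{34265} \approx 0.0011966$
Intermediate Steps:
$\frac{O{\left(118 - -142,317 \right)}}{-68530} = - \frac{82}{-68530} = \left(-82\right) \left(- \frac{1}{68530}\right) = \frac{41}{34265}$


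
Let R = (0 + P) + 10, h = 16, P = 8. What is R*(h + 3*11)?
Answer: 882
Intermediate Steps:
R = 18 (R = (0 + 8) + 10 = 8 + 10 = 18)
R*(h + 3*11) = 18*(16 + 3*11) = 18*(16 + 33) = 18*49 = 882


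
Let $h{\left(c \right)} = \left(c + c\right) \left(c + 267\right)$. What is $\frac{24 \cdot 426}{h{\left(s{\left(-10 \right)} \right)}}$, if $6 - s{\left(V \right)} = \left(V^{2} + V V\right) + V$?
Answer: $- \frac{639}{1909} \approx -0.33473$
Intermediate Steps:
$s{\left(V \right)} = 6 - V - 2 V^{2}$ ($s{\left(V \right)} = 6 - \left(\left(V^{2} + V V\right) + V\right) = 6 - \left(\left(V^{2} + V^{2}\right) + V\right) = 6 - \left(2 V^{2} + V\right) = 6 - \left(V + 2 V^{2}\right) = 6 - V - 2 V^{2}$)
$h{\left(c \right)} = 2 c \left(267 + c\right)$
$\frac{24 \cdot 426}{h{\left(s{\left(-10 \right)} \right)}} = \frac{24 \cdot 426}{2 \left(6 - -10 - 2 \left(-10\right)^{2}\right) \left(267 - \left(-16 + 200\right)\right)} = \frac{10224}{2 \left(6 + 10 - 200\right) \left(267 + \left(6 + 10 - 200\right)\right)} = \frac{10224}{2 \left(-184\right) \left(267 - 184\right)} = \frac{10224}{2 \left(-184\right) 83} = \frac{10224}{-30544} = 10224 \left(- \frac{1}{30544}\right) = - \frac{639}{1909}$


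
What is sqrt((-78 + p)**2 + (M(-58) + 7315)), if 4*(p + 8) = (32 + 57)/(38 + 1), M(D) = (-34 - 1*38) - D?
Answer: sqrt(355286065)/156 ≈ 120.83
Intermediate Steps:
M(D) = -72 - D (M(D) = (-34 - 38) - D = -72 - D)
p = -1159/156 (p = -8 + ((32 + 57)/(38 + 1))/4 = -8 + (89/39)/4 = -8 + (89*(1/39))/4 = -8 + (1/4)*(89/39) = -8 + 89/156 = -1159/156 ≈ -7.4295)
sqrt((-78 + p)**2 + (M(-58) + 7315)) = sqrt((-78 - 1159/156)**2 + ((-72 - 1*(-58)) + 7315)) = sqrt((-13327/156)**2 + ((-72 + 58) + 7315)) = sqrt(177608929/24336 + (-14 + 7315)) = sqrt(177608929/24336 + 7301) = sqrt(355286065/24336) = sqrt(355286065)/156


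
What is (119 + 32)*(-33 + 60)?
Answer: 4077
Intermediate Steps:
(119 + 32)*(-33 + 60) = 151*27 = 4077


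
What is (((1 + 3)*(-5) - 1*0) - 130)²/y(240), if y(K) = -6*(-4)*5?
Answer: 375/2 ≈ 187.50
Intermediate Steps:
y(K) = 120 (y(K) = 24*5 = 120)
(((1 + 3)*(-5) - 1*0) - 130)²/y(240) = (((1 + 3)*(-5) - 1*0) - 130)²/120 = ((4*(-5) + 0) - 130)²*(1/120) = ((-20 + 0) - 130)²*(1/120) = (-20 - 130)²*(1/120) = (-150)²*(1/120) = 22500*(1/120) = 375/2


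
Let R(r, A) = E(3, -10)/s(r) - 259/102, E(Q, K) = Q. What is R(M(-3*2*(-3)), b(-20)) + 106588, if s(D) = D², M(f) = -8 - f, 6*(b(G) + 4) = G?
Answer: 3674640499/34476 ≈ 1.0659e+5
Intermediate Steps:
b(G) = -4 + G/6
R(r, A) = -259/102 + 3/r² (R(r, A) = 3/(r²) - 259/102 = 3/r² - 259*1/102 = 3/r² - 259/102 = -259/102 + 3/r²)
R(M(-3*2*(-3)), b(-20)) + 106588 = (-259/102 + 3/(-8 - (-3*2)*(-3))²) + 106588 = (-259/102 + 3/(-8 - (-6)*(-3))²) + 106588 = (-259/102 + 3/(-8 - 1*18)²) + 106588 = (-259/102 + 3/(-8 - 18)²) + 106588 = (-259/102 + 3/(-26)²) + 106588 = (-259/102 + 3*(1/676)) + 106588 = (-259/102 + 3/676) + 106588 = -87389/34476 + 106588 = 3674640499/34476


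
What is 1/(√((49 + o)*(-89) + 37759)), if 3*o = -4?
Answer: √12066/20110 ≈ 0.0054622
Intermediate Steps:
o = -4/3 (o = (⅓)*(-4) = -4/3 ≈ -1.3333)
1/(√((49 + o)*(-89) + 37759)) = 1/(√((49 - 4/3)*(-89) + 37759)) = 1/(√((143/3)*(-89) + 37759)) = 1/(√(-12727/3 + 37759)) = 1/(√(100550/3)) = 1/(5*√12066/3) = √12066/20110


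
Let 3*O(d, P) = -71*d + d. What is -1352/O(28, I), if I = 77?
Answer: 507/245 ≈ 2.0694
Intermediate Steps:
O(d, P) = -70*d/3 (O(d, P) = (-71*d + d)/3 = (-70*d)/3 = -70*d/3)
-1352/O(28, I) = -1352/((-70/3*28)) = -1352/(-1960/3) = -1352*(-3/1960) = 507/245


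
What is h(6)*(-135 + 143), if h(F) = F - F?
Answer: 0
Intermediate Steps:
h(F) = 0
h(6)*(-135 + 143) = 0*(-135 + 143) = 0*8 = 0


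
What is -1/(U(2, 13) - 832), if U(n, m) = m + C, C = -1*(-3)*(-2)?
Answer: 1/825 ≈ 0.0012121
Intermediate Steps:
C = -6 (C = 3*(-2) = -6)
U(n, m) = -6 + m (U(n, m) = m - 6 = -6 + m)
-1/(U(2, 13) - 832) = -1/((-6 + 13) - 832) = -1/(7 - 832) = -1/(-825) = -1*(-1/825) = 1/825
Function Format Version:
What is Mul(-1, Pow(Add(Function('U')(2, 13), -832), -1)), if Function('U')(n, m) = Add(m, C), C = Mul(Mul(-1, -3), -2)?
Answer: Rational(1, 825) ≈ 0.0012121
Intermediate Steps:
C = -6 (C = Mul(3, -2) = -6)
Function('U')(n, m) = Add(-6, m) (Function('U')(n, m) = Add(m, -6) = Add(-6, m))
Mul(-1, Pow(Add(Function('U')(2, 13), -832), -1)) = Mul(-1, Pow(Add(Add(-6, 13), -832), -1)) = Mul(-1, Pow(Add(7, -832), -1)) = Mul(-1, Pow(-825, -1)) = Mul(-1, Rational(-1, 825)) = Rational(1, 825)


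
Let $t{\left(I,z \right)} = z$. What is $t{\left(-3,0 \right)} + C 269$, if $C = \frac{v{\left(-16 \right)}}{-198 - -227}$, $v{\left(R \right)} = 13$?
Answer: $\frac{3497}{29} \approx 120.59$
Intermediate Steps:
$C = \frac{13}{29}$ ($C = \frac{13}{-198 - -227} = \frac{13}{-198 + 227} = \frac{13}{29} \approx 0.44828$)
$t{\left(-3,0 \right)} + C 269 = 0 + \frac{13}{29} \cdot 269 = 0 + \frac{3497}{29} = \frac{3497}{29}$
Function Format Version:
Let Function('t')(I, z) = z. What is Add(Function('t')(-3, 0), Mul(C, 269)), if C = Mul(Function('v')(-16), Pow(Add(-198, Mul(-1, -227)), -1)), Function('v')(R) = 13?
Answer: Rational(3497, 29) ≈ 120.59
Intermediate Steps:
C = Rational(13, 29) (C = Mul(13, Pow(Add(-198, Mul(-1, -227)), -1)) = Mul(13, Pow(Add(-198, 227), -1)) = Mul(13, Pow(29, -1)) = Mul(13, Rational(1, 29)) = Rational(13, 29) ≈ 0.44828)
Add(Function('t')(-3, 0), Mul(C, 269)) = Add(0, Mul(Rational(13, 29), 269)) = Add(0, Rational(3497, 29)) = Rational(3497, 29)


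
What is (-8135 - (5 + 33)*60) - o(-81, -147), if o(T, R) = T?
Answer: -10334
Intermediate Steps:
(-8135 - (5 + 33)*60) - o(-81, -147) = (-8135 - (5 + 33)*60) - 1*(-81) = (-8135 - 38*60) + 81 = (-8135 - 1*2280) + 81 = (-8135 - 2280) + 81 = -10415 + 81 = -10334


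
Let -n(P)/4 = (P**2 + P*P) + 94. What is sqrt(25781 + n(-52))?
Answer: 7*sqrt(77) ≈ 61.425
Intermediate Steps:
n(P) = -376 - 8*P**2 (n(P) = -4*((P**2 + P*P) + 94) = -4*((P**2 + P**2) + 94) = -4*(2*P**2 + 94) = -4*(94 + 2*P**2) = -376 - 8*P**2)
sqrt(25781 + n(-52)) = sqrt(25781 + (-376 - 8*(-52)**2)) = sqrt(25781 + (-376 - 8*2704)) = sqrt(25781 + (-376 - 21632)) = sqrt(25781 - 22008) = sqrt(3773) = 7*sqrt(77)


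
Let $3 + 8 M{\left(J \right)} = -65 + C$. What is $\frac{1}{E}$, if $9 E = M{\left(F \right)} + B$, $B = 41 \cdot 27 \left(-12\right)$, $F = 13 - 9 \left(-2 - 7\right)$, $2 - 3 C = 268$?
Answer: $- \frac{108}{159643} \approx -0.00067651$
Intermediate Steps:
$C = - \frac{266}{3}$ ($C = \frac{2}{3} - \frac{268}{3} = - \frac{266}{3} \approx -88.667$)
$F = 94$ ($F = 13 - 9 \left(-2 - 7\right) = 13 - -81 = 13 + 81 = 94$)
$B = -13284$ ($B = 1107 \left(-12\right) = -13284$)
$M{\left(J \right)} = - \frac{235}{12}$ ($M{\left(J \right)} = - \frac{3}{8} + \frac{-65 - \frac{266}{3}}{8} = - \frac{3}{8} + \frac{1}{8} \left(- \frac{461}{3}\right) = - \frac{3}{8} - \frac{461}{24} = - \frac{235}{12}$)
$E = - \frac{159643}{108}$ ($E = \frac{- \frac{235}{12} - 13284}{9} = \frac{1}{9} \left(- \frac{159643}{12}\right) = - \frac{159643}{108} \approx -1478.2$)
$\frac{1}{E} = \frac{1}{- \frac{159643}{108}} = - \frac{108}{159643}$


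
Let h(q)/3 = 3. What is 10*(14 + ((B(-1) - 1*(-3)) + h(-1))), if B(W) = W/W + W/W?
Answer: 280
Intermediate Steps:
h(q) = 9 (h(q) = 3*3 = 9)
B(W) = 2 (B(W) = 1 + 1 = 2)
10*(14 + ((B(-1) - 1*(-3)) + h(-1))) = 10*(14 + ((2 - 1*(-3)) + 9)) = 10*(14 + ((2 + 3) + 9)) = 10*(14 + (5 + 9)) = 10*(14 + 14) = 10*28 = 280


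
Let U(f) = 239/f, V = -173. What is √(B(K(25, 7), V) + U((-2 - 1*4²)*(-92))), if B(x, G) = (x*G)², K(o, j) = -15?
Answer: √512971099394/276 ≈ 2595.0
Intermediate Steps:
B(x, G) = G²*x² (B(x, G) = (G*x)² = G²*x²)
√(B(K(25, 7), V) + U((-2 - 1*4²)*(-92))) = √((-173)²*(-15)² + 239/(((-2 - 1*4²)*(-92)))) = √(29929*225 + 239/(((-2 - 1*16)*(-92)))) = √(6734025 + 239/(((-2 - 16)*(-92)))) = √(6734025 + 239/((-18*(-92)))) = √(6734025 + 239/1656) = √(11151545639/1656) = √512971099394/276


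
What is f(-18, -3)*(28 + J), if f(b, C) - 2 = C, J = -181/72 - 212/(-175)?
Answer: -336389/12600 ≈ -26.698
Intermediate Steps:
J = -16411/12600 (J = -181*1/72 - 212*(-1/175) = -181/72 + 212/175 = -16411/12600 ≈ -1.3025)
f(b, C) = 2 + C
f(-18, -3)*(28 + J) = (2 - 3)*(28 - 16411/12600) = -1*336389/12600 = -336389/12600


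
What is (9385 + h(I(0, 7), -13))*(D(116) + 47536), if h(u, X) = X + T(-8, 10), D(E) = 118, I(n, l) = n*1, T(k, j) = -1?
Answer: 446565634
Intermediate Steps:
I(n, l) = n
h(u, X) = -1 + X (h(u, X) = X - 1 = -1 + X)
(9385 + h(I(0, 7), -13))*(D(116) + 47536) = (9385 + (-1 - 13))*(118 + 47536) = (9385 - 14)*47654 = 9371*47654 = 446565634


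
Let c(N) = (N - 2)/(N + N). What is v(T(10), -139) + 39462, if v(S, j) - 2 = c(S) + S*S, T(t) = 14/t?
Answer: 13813011/350 ≈ 39466.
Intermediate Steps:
c(N) = (-2 + N)/(2*N) (c(N) = (-2 + N)/((2*N)) = (-2 + N)*(1/(2*N)) = (-2 + N)/(2*N))
v(S, j) = 2 + S² + (-2 + S)/(2*S) (v(S, j) = 2 + ((-2 + S)/(2*S) + S*S) = 2 + ((-2 + S)/(2*S) + S²) = 2 + (S² + (-2 + S)/(2*S)) = 2 + S² + (-2 + S)/(2*S))
v(T(10), -139) + 39462 = (5/2 + (14/10)² - 1/(14/10)) + 39462 = (5/2 + (14*(⅒))² - 1/(14*(⅒))) + 39462 = (5/2 + (7/5)² - 1/7/5) + 39462 = (5/2 + 49/25 - 1*5/7) + 39462 = (5/2 + 49/25 - 5/7) + 39462 = 1311/350 + 39462 = 13813011/350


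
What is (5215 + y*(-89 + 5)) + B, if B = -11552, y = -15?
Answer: -5077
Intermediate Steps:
(5215 + y*(-89 + 5)) + B = (5215 - 15*(-89 + 5)) - 11552 = (5215 - 15*(-84)) - 11552 = (5215 + 1260) - 11552 = 6475 - 11552 = -5077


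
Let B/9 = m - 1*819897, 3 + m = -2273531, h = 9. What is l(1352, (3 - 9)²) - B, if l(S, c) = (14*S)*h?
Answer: 28011231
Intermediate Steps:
m = -2273534 (m = -3 - 2273531 = -2273534)
l(S, c) = 126*S (l(S, c) = (14*S)*9 = 126*S)
B = -27840879 (B = 9*(-2273534 - 1*819897) = 9*(-2273534 - 819897) = 9*(-3093431) = -27840879)
l(1352, (3 - 9)²) - B = 126*1352 - 1*(-27840879) = 170352 + 27840879 = 28011231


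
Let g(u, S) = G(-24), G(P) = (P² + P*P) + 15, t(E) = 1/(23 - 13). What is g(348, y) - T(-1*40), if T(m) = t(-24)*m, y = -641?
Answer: 1171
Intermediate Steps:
t(E) = ⅒ (t(E) = 1/10 = ⅒)
G(P) = 15 + 2*P² (G(P) = (P² + P²) + 15 = 2*P² + 15 = 15 + 2*P²)
g(u, S) = 1167 (g(u, S) = 15 + 2*(-24)² = 15 + 2*576 = 15 + 1152 = 1167)
T(m) = m/10
g(348, y) - T(-1*40) = 1167 - (-1*40)/10 = 1167 - (-40)/10 = 1167 - 1*(-4) = 1167 + 4 = 1171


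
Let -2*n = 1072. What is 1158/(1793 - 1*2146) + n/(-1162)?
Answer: -578194/205093 ≈ -2.8192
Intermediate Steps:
n = -536 (n = -½*1072 = -536)
1158/(1793 - 1*2146) + n/(-1162) = 1158/(1793 - 1*2146) - 536/(-1162) = 1158/(1793 - 2146) - 536*(-1/1162) = 1158/(-353) + 268/581 = 1158*(-1/353) + 268/581 = -1158/353 + 268/581 = -578194/205093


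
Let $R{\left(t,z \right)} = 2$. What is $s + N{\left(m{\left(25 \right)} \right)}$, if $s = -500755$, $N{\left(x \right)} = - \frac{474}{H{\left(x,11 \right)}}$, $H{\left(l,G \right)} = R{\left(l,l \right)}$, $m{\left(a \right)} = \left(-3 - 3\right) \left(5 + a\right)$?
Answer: $-500992$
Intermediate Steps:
$m{\left(a \right)} = -30 - 6 a$ ($m{\left(a \right)} = - 6 \left(5 + a\right) = -30 - 6 a$)
$H{\left(l,G \right)} = 2$
$N{\left(x \right)} = -237$ ($N{\left(x \right)} = - \frac{474}{2} = \left(-474\right) \frac{1}{2} = -237$)
$s + N{\left(m{\left(25 \right)} \right)} = -500755 - 237 = -500992$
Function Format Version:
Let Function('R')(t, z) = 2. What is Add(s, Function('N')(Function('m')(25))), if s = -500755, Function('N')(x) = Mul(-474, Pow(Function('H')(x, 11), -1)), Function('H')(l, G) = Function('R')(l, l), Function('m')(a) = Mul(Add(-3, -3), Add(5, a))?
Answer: -500992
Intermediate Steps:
Function('m')(a) = Add(-30, Mul(-6, a)) (Function('m')(a) = Mul(-6, Add(5, a)) = Add(-30, Mul(-6, a)))
Function('H')(l, G) = 2
Function('N')(x) = -237 (Function('N')(x) = Mul(-474, Pow(2, -1)) = Mul(-474, Rational(1, 2)) = -237)
Add(s, Function('N')(Function('m')(25))) = Add(-500755, -237) = -500992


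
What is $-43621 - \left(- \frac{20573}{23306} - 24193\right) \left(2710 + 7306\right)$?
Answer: $\frac{2823315740535}{11653} \approx 2.4228 \cdot 10^{8}$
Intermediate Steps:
$-43621 - \left(- \frac{20573}{23306} - 24193\right) \left(2710 + 7306\right) = -43621 - \left(\left(-20573\right) \frac{1}{23306} - 24193\right) 10016 = -43621 - \left(- \frac{20573}{23306} - 24193\right) 10016 = -43621 - \left(- \frac{563862631}{23306}\right) 10016 = -43621 - - \frac{2823824056048}{11653} = -43621 + \frac{2823824056048}{11653} = \frac{2823315740535}{11653}$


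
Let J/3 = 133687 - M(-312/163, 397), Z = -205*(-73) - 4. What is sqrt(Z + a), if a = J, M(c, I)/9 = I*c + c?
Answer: sqrt(11599787094)/163 ≈ 660.75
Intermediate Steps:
Z = 14961 (Z = 14965 - 4 = 14961)
M(c, I) = 9*c + 9*I*c (M(c, I) = 9*(I*c + c) = 9*(c + I*c) = 9*c + 9*I*c)
J = 68725695/163 (J = 3*(133687 - 9*(-312/163)*(1 + 397)) = 3*(133687 - 9*(-312*1/163)*398) = 3*(133687 - 9*(-312)*398/163) = 3*(133687 - 1*(-1117584/163)) = 3*(133687 + 1117584/163) = 3*(22908565/163) = 68725695/163 ≈ 4.2163e+5)
a = 68725695/163 ≈ 4.2163e+5
sqrt(Z + a) = sqrt(14961 + 68725695/163) = sqrt(71164338/163) = sqrt(11599787094)/163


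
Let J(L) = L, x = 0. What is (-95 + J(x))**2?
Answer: 9025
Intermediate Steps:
(-95 + J(x))**2 = (-95 + 0)**2 = (-95)**2 = 9025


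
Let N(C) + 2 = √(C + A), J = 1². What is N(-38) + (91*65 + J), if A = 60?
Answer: 5914 + √22 ≈ 5918.7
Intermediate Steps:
J = 1
N(C) = -2 + √(60 + C) (N(C) = -2 + √(C + 60) = -2 + √(60 + C))
N(-38) + (91*65 + J) = (-2 + √(60 - 38)) + (91*65 + 1) = (-2 + √22) + (5915 + 1) = (-2 + √22) + 5916 = 5914 + √22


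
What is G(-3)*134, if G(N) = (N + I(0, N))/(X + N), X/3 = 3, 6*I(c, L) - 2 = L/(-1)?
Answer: -871/18 ≈ -48.389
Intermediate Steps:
I(c, L) = ⅓ - L/6 (I(c, L) = ⅓ + (L/(-1))/6 = ⅓ + (L*(-1))/6 = ⅓ + (-L)/6 = ⅓ - L/6)
X = 9 (X = 3*3 = 9)
G(N) = (⅓ + 5*N/6)/(9 + N) (G(N) = (N + (⅓ - N/6))/(9 + N) = (⅓ + 5*N/6)/(9 + N))
G(-3)*134 = ((2 + 5*(-3))/(6*(9 - 3)))*134 = ((⅙)*(2 - 15)/6)*134 = ((⅙)*(⅙)*(-13))*134 = -13/36*134 = -871/18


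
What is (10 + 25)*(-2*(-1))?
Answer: 70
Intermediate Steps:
(10 + 25)*(-2*(-1)) = 35*2 = 70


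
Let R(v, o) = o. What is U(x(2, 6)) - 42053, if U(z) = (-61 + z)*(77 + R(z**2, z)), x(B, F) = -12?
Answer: -46798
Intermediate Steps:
U(z) = (-61 + z)*(77 + z)
U(x(2, 6)) - 42053 = (-4697 + (-12)**2 + 16*(-12)) - 42053 = (-4697 + 144 - 192) - 42053 = -4745 - 42053 = -46798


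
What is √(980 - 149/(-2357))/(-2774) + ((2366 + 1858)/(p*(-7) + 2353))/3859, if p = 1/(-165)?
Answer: 174240/374566117 - √5444691213/6538318 ≈ -0.010820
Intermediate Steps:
p = -1/165 ≈ -0.0060606
√(980 - 149/(-2357))/(-2774) + ((2366 + 1858)/(p*(-7) + 2353))/3859 = √(980 - 149/(-2357))/(-2774) + ((2366 + 1858)/(-1/165*(-7) + 2353))/3859 = √(980 - 149*(-1/2357))*(-1/2774) + (4224/(7/165 + 2353))*(1/3859) = √(980 + 149/2357)*(-1/2774) + (4224/(388252/165))*(1/3859) = √(2310009/2357)*(-1/2774) + (4224*(165/388252))*(1/3859) = (√5444691213/2357)*(-1/2774) + (174240/97063)*(1/3859) = -√5444691213/6538318 + 174240/374566117 = 174240/374566117 - √5444691213/6538318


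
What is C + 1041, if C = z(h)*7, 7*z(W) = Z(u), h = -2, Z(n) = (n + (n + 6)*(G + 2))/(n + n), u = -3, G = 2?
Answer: 2079/2 ≈ 1039.5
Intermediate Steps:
Z(n) = (24 + 5*n)/(2*n) (Z(n) = (n + (n + 6)*(2 + 2))/(n + n) = (n + (6 + n)*4)/((2*n)) = (n + (24 + 4*n))*(1/(2*n)) = (24 + 5*n)*(1/(2*n)) = (24 + 5*n)/(2*n))
z(W) = -3/14 (z(W) = (5/2 + 12/(-3))/7 = (5/2 + 12*(-⅓))/7 = (5/2 - 4)/7 = (⅐)*(-3/2) = -3/14)
C = -3/2 (C = -3/14*7 = -3/2 ≈ -1.5000)
C + 1041 = -3/2 + 1041 = 2079/2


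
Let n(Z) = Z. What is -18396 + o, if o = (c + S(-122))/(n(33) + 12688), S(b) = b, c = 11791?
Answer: -234003847/12721 ≈ -18395.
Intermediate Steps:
o = 11669/12721 (o = (11791 - 122)/(33 + 12688) = 11669/12721 ≈ 0.91730)
-18396 + o = -18396 + 11669/12721 = -234003847/12721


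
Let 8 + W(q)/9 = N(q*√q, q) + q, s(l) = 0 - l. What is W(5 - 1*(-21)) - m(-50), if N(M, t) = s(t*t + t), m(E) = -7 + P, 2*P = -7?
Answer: -12291/2 ≈ -6145.5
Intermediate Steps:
P = -7/2 (P = (½)*(-7) = -7/2 ≈ -3.5000)
m(E) = -21/2 (m(E) = -7 - 7/2 = -21/2)
s(l) = -l
N(M, t) = -t - t² (N(M, t) = -(t*t + t) = -(t² + t) = -(t + t²) = -t - t²)
W(q) = -72 + 9*q - 9*q*(1 + q) (W(q) = -72 + 9*(-q*(1 + q) + q) = -72 + 9*(q - q*(1 + q)) = -72 + (9*q - 9*q*(1 + q)) = -72 + 9*q - 9*q*(1 + q))
W(5 - 1*(-21)) - m(-50) = (-72 - 9*(5 - 1*(-21))²) - 1*(-21/2) = (-72 - 9*(5 + 21)²) + 21/2 = (-72 - 9*26²) + 21/2 = (-72 - 9*676) + 21/2 = (-72 - 6084) + 21/2 = -6156 + 21/2 = -12291/2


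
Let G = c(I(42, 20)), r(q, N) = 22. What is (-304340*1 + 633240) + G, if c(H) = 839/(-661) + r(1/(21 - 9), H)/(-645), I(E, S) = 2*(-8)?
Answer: 140224314803/426345 ≈ 3.2890e+5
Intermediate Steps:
I(E, S) = -16
c(H) = -555697/426345 (c(H) = 839/(-661) + 22/(-645) = 839*(-1/661) + 22*(-1/645) = -839/661 - 22/645 = -555697/426345)
G = -555697/426345 ≈ -1.3034
(-304340*1 + 633240) + G = (-304340*1 + 633240) - 555697/426345 = (-304340 + 633240) - 555697/426345 = 328900 - 555697/426345 = 140224314803/426345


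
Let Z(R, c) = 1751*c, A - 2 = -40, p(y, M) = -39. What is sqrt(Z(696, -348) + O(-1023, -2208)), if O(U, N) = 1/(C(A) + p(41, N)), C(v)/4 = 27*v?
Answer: I*sqrt(10459122673395)/4143 ≈ 780.61*I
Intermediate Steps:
A = -38 (A = 2 - 40 = -38)
C(v) = 108*v (C(v) = 4*(27*v) = 108*v)
O(U, N) = -1/4143 (O(U, N) = 1/(108*(-38) - 39) = 1/(-4104 - 39) = 1/(-4143) = -1/4143)
sqrt(Z(696, -348) + O(-1023, -2208)) = sqrt(1751*(-348) - 1/4143) = sqrt(-609348 - 1/4143) = sqrt(-2524528765/4143) = I*sqrt(10459122673395)/4143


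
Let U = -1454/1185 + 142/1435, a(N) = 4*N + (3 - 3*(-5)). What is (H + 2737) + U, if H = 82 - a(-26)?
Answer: 987592331/340095 ≈ 2903.9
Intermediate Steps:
a(N) = 18 + 4*N (a(N) = 4*N + (3 + 15) = 4*N + 18 = 18 + 4*N)
H = 168 (H = 82 - (18 + 4*(-26)) = 82 - (18 - 104) = 82 - 1*(-86) = 82 + 86 = 168)
U = -383644/340095 (U = -1454*1/1185 + 142*(1/1435) = -1454/1185 + 142/1435 = -383644/340095 ≈ -1.1280)
(H + 2737) + U = (168 + 2737) - 383644/340095 = 2905 - 383644/340095 = 987592331/340095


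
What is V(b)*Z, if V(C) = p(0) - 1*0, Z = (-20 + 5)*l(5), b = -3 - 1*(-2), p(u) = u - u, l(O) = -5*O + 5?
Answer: 0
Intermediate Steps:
l(O) = 5 - 5*O
p(u) = 0
b = -1 (b = -3 + 2 = -1)
Z = 300 (Z = (-20 + 5)*(5 - 5*5) = -15*(5 - 25) = -15*(-20) = 300)
V(C) = 0 (V(C) = 0 - 1*0 = 0 + 0 = 0)
V(b)*Z = 0*300 = 0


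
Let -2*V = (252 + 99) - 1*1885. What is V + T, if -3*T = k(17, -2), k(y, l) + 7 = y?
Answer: 2291/3 ≈ 763.67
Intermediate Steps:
V = 767 (V = -((252 + 99) - 1*1885)/2 = -(351 - 1885)/2 = -½*(-1534) = 767)
k(y, l) = -7 + y
T = -10/3 (T = -(-7 + 17)/3 = -⅓*10 = -10/3 ≈ -3.3333)
V + T = 767 - 10/3 = 2291/3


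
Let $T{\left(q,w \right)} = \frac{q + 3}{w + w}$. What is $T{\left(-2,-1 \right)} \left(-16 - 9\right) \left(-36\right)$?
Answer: $-450$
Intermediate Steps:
$T{\left(q,w \right)} = \frac{3 + q}{2 w}$
$T{\left(-2,-1 \right)} \left(-16 - 9\right) \left(-36\right) = \frac{3 - 2}{2 \left(-1\right)} \left(-16 - 9\right) \left(-36\right) = \frac{1}{2} \left(-1\right) 1 \left(-25\right) \left(-36\right) = \left(- \frac{1}{2}\right) \left(-25\right) \left(-36\right) = \frac{25}{2} \left(-36\right) = -450$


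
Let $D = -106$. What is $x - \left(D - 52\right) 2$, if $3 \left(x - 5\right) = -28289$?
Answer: $- \frac{27326}{3} \approx -9108.7$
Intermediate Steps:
$x = - \frac{28274}{3}$ ($x = 5 + \frac{1}{3} \left(-28289\right) = 5 - \frac{28289}{3} = - \frac{28274}{3} \approx -9424.7$)
$x - \left(D - 52\right) 2 = - \frac{28274}{3} - \left(-106 - 52\right) 2 = - \frac{28274}{3} - \left(-158\right) 2 = - \frac{28274}{3} - -316 = - \frac{28274}{3} + 316 = - \frac{27326}{3}$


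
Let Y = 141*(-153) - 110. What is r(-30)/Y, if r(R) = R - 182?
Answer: 212/21683 ≈ 0.0097772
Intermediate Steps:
r(R) = -182 + R
Y = -21683 (Y = -21573 - 110 = -21683)
r(-30)/Y = (-182 - 30)/(-21683) = -212*(-1/21683) = 212/21683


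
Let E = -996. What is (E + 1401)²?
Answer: 164025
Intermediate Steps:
(E + 1401)² = (-996 + 1401)² = 405² = 164025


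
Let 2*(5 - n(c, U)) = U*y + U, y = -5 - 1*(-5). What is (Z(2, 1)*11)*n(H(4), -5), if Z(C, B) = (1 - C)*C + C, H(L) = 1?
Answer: 0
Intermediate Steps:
y = 0 (y = -5 + 5 = 0)
Z(C, B) = C + C*(1 - C) (Z(C, B) = C*(1 - C) + C = C + C*(1 - C))
n(c, U) = 5 - U/2 (n(c, U) = 5 - (U*0 + U)/2 = 5 - (0 + U)/2 = 5 - U/2)
(Z(2, 1)*11)*n(H(4), -5) = ((2*(2 - 1*2))*11)*(5 - ½*(-5)) = ((2*(2 - 2))*11)*(5 + 5/2) = ((2*0)*11)*(15/2) = (0*11)*(15/2) = 0*(15/2) = 0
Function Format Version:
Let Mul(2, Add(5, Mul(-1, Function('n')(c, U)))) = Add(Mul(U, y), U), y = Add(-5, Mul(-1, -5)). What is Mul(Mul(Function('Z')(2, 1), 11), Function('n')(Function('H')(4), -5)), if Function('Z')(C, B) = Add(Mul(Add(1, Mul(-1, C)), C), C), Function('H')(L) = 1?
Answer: 0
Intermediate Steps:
y = 0 (y = Add(-5, 5) = 0)
Function('Z')(C, B) = Add(C, Mul(C, Add(1, Mul(-1, C)))) (Function('Z')(C, B) = Add(Mul(C, Add(1, Mul(-1, C))), C) = Add(C, Mul(C, Add(1, Mul(-1, C)))))
Function('n')(c, U) = Add(5, Mul(Rational(-1, 2), U)) (Function('n')(c, U) = Add(5, Mul(Rational(-1, 2), Add(Mul(U, 0), U))) = Add(5, Mul(Rational(-1, 2), Add(0, U))) = Add(5, Mul(Rational(-1, 2), U)))
Mul(Mul(Function('Z')(2, 1), 11), Function('n')(Function('H')(4), -5)) = Mul(Mul(Mul(2, Add(2, Mul(-1, 2))), 11), Add(5, Mul(Rational(-1, 2), -5))) = Mul(Mul(Mul(2, Add(2, -2)), 11), Add(5, Rational(5, 2))) = Mul(Mul(Mul(2, 0), 11), Rational(15, 2)) = Mul(Mul(0, 11), Rational(15, 2)) = Mul(0, Rational(15, 2)) = 0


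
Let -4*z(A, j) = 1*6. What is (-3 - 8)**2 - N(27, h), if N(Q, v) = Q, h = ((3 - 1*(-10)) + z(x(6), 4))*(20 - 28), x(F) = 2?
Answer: 94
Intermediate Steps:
z(A, j) = -3/2 (z(A, j) = -6/4 = -1/4*6 = -3/2)
h = -92 (h = ((3 - 1*(-10)) - 3/2)*(20 - 28) = ((3 + 10) - 3/2)*(-8) = (13 - 3/2)*(-8) = (23/2)*(-8) = -92)
(-3 - 8)**2 - N(27, h) = (-3 - 8)**2 - 1*27 = (-11)**2 - 27 = 121 - 27 = 94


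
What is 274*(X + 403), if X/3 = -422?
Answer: -236462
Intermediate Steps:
X = -1266 (X = 3*(-422) = -1266)
274*(X + 403) = 274*(-1266 + 403) = 274*(-863) = -236462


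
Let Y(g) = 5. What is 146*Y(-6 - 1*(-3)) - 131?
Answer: 599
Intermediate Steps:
146*Y(-6 - 1*(-3)) - 131 = 146*5 - 131 = 730 - 131 = 599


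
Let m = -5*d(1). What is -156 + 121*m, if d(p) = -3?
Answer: 1659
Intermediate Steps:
m = 15 (m = -5*(-3) = 15)
-156 + 121*m = -156 + 121*15 = -156 + 1815 = 1659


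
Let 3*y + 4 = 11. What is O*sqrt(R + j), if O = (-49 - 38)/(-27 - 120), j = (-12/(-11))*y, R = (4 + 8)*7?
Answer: 58*sqrt(2618)/539 ≈ 5.5058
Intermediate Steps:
y = 7/3 (y = -4/3 + (1/3)*11 = -4/3 + 11/3 = 7/3 ≈ 2.3333)
R = 84 (R = 12*7 = 84)
j = 28/11 (j = -12/(-11)*(7/3) = -12*(-1/11)*(7/3) = (12/11)*(7/3) = 28/11 ≈ 2.5455)
O = 29/49 (O = -87/(-147) = -87*(-1/147) = 29/49 ≈ 0.59184)
O*sqrt(R + j) = 29*sqrt(84 + 28/11)/49 = 29*sqrt(952/11)/49 = 29*(2*sqrt(2618)/11)/49 = 58*sqrt(2618)/539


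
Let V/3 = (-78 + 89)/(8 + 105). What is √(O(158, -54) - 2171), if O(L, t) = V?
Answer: I*√27717770/113 ≈ 46.591*I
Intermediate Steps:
V = 33/113 (V = 3*((-78 + 89)/(8 + 105)) = 3*(11/113) = 33/113 ≈ 0.29204)
O(L, t) = 33/113
√(O(158, -54) - 2171) = √(33/113 - 2171) = √(-245290/113) = I*√27717770/113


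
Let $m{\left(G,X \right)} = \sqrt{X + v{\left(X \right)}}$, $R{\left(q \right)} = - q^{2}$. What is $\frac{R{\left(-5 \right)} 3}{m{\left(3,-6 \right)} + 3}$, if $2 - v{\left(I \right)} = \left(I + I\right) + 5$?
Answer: $- \frac{75}{2} + \frac{25 \sqrt{3}}{2} \approx -15.849$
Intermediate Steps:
$v{\left(I \right)} = -3 - 2 I$ ($v{\left(I \right)} = 2 - \left(\left(I + I\right) + 5\right) = 2 - \left(2 I + 5\right) = 2 - \left(5 + 2 I\right) = -3 - 2 I$)
$m{\left(G,X \right)} = \sqrt{-3 - X}$ ($m{\left(G,X \right)} = \sqrt{X - \left(3 + 2 X\right)} = \sqrt{-3 - X}$)
$\frac{R{\left(-5 \right)} 3}{m{\left(3,-6 \right)} + 3} = \frac{- \left(-5\right)^{2} \cdot 3}{\sqrt{-3 - -6} + 3} = \frac{\left(-1\right) 25 \cdot 3}{\sqrt{-3 + 6} + 3} = \frac{\left(-25\right) 3}{\sqrt{3} + 3} = - \frac{75}{3 + \sqrt{3}}$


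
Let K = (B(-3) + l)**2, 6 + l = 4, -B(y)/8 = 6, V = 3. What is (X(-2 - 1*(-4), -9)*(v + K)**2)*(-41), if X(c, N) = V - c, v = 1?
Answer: -256455041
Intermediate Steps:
B(y) = -48 (B(y) = -8*6 = -48)
l = -2 (l = -6 + 4 = -2)
K = 2500 (K = (-48 - 2)**2 = (-50)**2 = 2500)
X(c, N) = 3 - c
(X(-2 - 1*(-4), -9)*(v + K)**2)*(-41) = ((3 - (-2 - 1*(-4)))*(1 + 2500)**2)*(-41) = ((3 - (-2 + 4))*2501**2)*(-41) = ((3 - 1*2)*6255001)*(-41) = ((3 - 2)*6255001)*(-41) = (1*6255001)*(-41) = 6255001*(-41) = -256455041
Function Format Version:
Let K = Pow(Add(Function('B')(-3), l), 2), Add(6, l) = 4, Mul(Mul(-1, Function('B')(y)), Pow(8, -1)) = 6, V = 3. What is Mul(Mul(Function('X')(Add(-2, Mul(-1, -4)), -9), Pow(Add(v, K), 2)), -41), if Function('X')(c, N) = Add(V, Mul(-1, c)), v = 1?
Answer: -256455041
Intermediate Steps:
Function('B')(y) = -48 (Function('B')(y) = Mul(-8, 6) = -48)
l = -2 (l = Add(-6, 4) = -2)
K = 2500 (K = Pow(Add(-48, -2), 2) = Pow(-50, 2) = 2500)
Function('X')(c, N) = Add(3, Mul(-1, c))
Mul(Mul(Function('X')(Add(-2, Mul(-1, -4)), -9), Pow(Add(v, K), 2)), -41) = Mul(Mul(Add(3, Mul(-1, Add(-2, Mul(-1, -4)))), Pow(Add(1, 2500), 2)), -41) = Mul(Mul(Add(3, Mul(-1, Add(-2, 4))), Pow(2501, 2)), -41) = Mul(Mul(Add(3, Mul(-1, 2)), 6255001), -41) = Mul(Mul(Add(3, -2), 6255001), -41) = Mul(Mul(1, 6255001), -41) = Mul(6255001, -41) = -256455041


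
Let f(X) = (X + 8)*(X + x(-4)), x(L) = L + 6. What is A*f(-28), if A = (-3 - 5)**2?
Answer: 33280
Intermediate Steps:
x(L) = 6 + L
A = 64 (A = (-8)**2 = 64)
f(X) = (2 + X)*(8 + X) (f(X) = (X + 8)*(X + (6 - 4)) = (8 + X)*(X + 2) = (8 + X)*(2 + X) = (2 + X)*(8 + X))
A*f(-28) = 64*(16 + (-28)**2 + 10*(-28)) = 64*(16 + 784 - 280) = 64*520 = 33280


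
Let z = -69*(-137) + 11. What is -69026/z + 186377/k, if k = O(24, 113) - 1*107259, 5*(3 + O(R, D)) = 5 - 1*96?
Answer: -22922487533/2538249532 ≈ -9.0308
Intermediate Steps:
O(R, D) = -106/5 (O(R, D) = -3 + (5 - 1*96)/5 = -3 + (5 - 96)/5 = -3 + (1/5)*(-91) = -3 - 91/5 = -106/5)
z = 9464 (z = 9453 + 11 = 9464)
k = -536401/5 (k = -106/5 - 1*107259 = -106/5 - 107259 = -536401/5 ≈ -1.0728e+5)
-69026/z + 186377/k = -69026/9464 + 186377/(-536401/5) = -69026*1/9464 + 186377*(-5/536401) = -34513/4732 - 931885/536401 = -22922487533/2538249532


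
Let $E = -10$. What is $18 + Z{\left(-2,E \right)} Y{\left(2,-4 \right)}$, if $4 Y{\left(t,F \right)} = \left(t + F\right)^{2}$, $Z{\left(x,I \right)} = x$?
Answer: $16$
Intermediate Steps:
$Y{\left(t,F \right)} = \frac{\left(F + t\right)^{2}}{4}$ ($Y{\left(t,F \right)} = \frac{\left(t + F\right)^{2}}{4} = \frac{\left(F + t\right)^{2}}{4}$)
$18 + Z{\left(-2,E \right)} Y{\left(2,-4 \right)} = 18 - 2 \frac{\left(-4 + 2\right)^{2}}{4} = 18 - 2 \frac{\left(-2\right)^{2}}{4} = 18 - 2 \cdot \frac{1}{4} \cdot 4 = 18 - 2 = 16$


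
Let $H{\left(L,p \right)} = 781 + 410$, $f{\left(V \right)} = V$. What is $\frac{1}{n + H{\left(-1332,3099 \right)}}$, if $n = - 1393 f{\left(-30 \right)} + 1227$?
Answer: $\frac{1}{44208} \approx 2.262 \cdot 10^{-5}$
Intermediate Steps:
$H{\left(L,p \right)} = 1191$
$n = 43017$ ($n = \left(-1393\right) \left(-30\right) + 1227 = 41790 + 1227 = 43017$)
$\frac{1}{n + H{\left(-1332,3099 \right)}} = \frac{1}{43017 + 1191} = \frac{1}{44208}$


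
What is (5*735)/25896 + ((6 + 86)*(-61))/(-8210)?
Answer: 29250017/35434360 ≈ 0.82547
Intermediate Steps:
(5*735)/25896 + ((6 + 86)*(-61))/(-8210) = 3675*(1/25896) + (92*(-61))*(-1/8210) = 1225/8632 - 5612*(-1/8210) = 1225/8632 + 2806/4105 = 29250017/35434360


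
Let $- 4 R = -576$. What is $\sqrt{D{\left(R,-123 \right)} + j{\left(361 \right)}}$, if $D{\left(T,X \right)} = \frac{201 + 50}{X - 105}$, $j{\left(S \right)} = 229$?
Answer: $\frac{\sqrt{2961777}}{114} \approx 15.096$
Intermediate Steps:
$R = 144$ ($R = \left(- \frac{1}{4}\right) \left(-576\right) = 144$)
$D{\left(T,X \right)} = \frac{251}{-105 + X}$
$\sqrt{D{\left(R,-123 \right)} + j{\left(361 \right)}} = \sqrt{\frac{251}{-105 - 123} + 229} = \sqrt{\frac{251}{-228} + 229} = \sqrt{251 \left(- \frac{1}{228}\right) + 229} = \sqrt{- \frac{251}{228} + 229} = \sqrt{\frac{51961}{228}} = \frac{\sqrt{2961777}}{114}$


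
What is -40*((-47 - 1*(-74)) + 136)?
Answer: -6520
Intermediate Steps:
-40*((-47 - 1*(-74)) + 136) = -40*((-47 + 74) + 136) = -40*(27 + 136) = -40*163 = -6520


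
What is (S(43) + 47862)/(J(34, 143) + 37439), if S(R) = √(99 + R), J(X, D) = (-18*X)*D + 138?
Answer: -47862/49939 - √142/49939 ≈ -0.95865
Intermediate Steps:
J(X, D) = 138 - 18*D*X (J(X, D) = -18*D*X + 138 = 138 - 18*D*X)
(S(43) + 47862)/(J(34, 143) + 37439) = (√(99 + 43) + 47862)/((138 - 18*143*34) + 37439) = (√142 + 47862)/((138 - 87516) + 37439) = (47862 + √142)/(-87378 + 37439) = (47862 + √142)/(-49939) = (47862 + √142)*(-1/49939) = -47862/49939 - √142/49939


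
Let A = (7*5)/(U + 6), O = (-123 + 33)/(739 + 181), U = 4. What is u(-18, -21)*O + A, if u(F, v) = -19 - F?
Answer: 331/92 ≈ 3.5978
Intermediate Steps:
O = -9/92 (O = -90/920 = -90*1/920 = -9/92 ≈ -0.097826)
A = 7/2 (A = (7*5)/(4 + 6) = 35/10 = 35*(1/10) = 7/2 ≈ 3.5000)
u(-18, -21)*O + A = (-19 - 1*(-18))*(-9/92) + 7/2 = (-19 + 18)*(-9/92) + 7/2 = -1*(-9/92) + 7/2 = 9/92 + 7/2 = 331/92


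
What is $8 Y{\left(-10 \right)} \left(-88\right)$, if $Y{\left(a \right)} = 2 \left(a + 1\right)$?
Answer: $12672$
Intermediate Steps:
$Y{\left(a \right)} = 2 + 2 a$ ($Y{\left(a \right)} = 2 \left(1 + a\right) = 2 + 2 a$)
$8 Y{\left(-10 \right)} \left(-88\right) = 8 \left(2 + 2 \left(-10\right)\right) \left(-88\right) = 8 \left(2 - 20\right) \left(-88\right) = 8 \left(-18\right) \left(-88\right) = \left(-144\right) \left(-88\right) = 12672$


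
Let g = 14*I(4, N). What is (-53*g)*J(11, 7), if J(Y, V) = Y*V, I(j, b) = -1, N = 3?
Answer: 57134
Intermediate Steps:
J(Y, V) = V*Y
g = -14 (g = 14*(-1) = -14)
(-53*g)*J(11, 7) = (-53*(-14))*(7*11) = 742*77 = 57134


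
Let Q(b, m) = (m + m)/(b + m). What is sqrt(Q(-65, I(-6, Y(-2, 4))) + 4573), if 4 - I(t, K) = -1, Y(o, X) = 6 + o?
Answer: sqrt(164622)/6 ≈ 67.623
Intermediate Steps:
I(t, K) = 5 (I(t, K) = 4 - 1*(-1) = 4 + 1 = 5)
Q(b, m) = 2*m/(b + m) (Q(b, m) = (2*m)/(b + m) = 2*m/(b + m))
sqrt(Q(-65, I(-6, Y(-2, 4))) + 4573) = sqrt(2*5/(-65 + 5) + 4573) = sqrt(2*5/(-60) + 4573) = sqrt(2*5*(-1/60) + 4573) = sqrt(-1/6 + 4573) = sqrt(27437/6) = sqrt(164622)/6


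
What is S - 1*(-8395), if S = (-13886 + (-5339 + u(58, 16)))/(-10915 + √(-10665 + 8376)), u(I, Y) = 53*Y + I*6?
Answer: 1000373006565/119139514 + 18029*I*√2289/119139514 ≈ 8396.7 + 0.00724*I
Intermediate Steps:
u(I, Y) = 6*I + 53*Y (u(I, Y) = 53*Y + 6*I = 6*I + 53*Y)
S = -18029/(-10915 + I*√2289) (S = (-13886 + (-5339 + (6*58 + 53*16)))/(-10915 + √(-10665 + 8376)) = (-13886 + (-5339 + (348 + 848)))/(-10915 + √(-2289)) = (-13886 + (-5339 + 1196))/(-10915 + I*√2289) = (-13886 - 4143)/(-10915 + I*√2289) = -18029/(-10915 + I*√2289) ≈ 1.6517 + 0.00724*I)
S - 1*(-8395) = (196786535/119139514 + 18029*I*√2289/119139514) - 1*(-8395) = (196786535/119139514 + 18029*I*√2289/119139514) + 8395 = 1000373006565/119139514 + 18029*I*√2289/119139514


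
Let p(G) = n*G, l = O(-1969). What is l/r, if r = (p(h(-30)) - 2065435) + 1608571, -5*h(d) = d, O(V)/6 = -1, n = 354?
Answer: 1/75790 ≈ 1.3194e-5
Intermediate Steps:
O(V) = -6 (O(V) = 6*(-1) = -6)
h(d) = -d/5
l = -6
p(G) = 354*G
r = -454740 (r = (354*(-1/5*(-30)) - 2065435) + 1608571 = (354*6 - 2065435) + 1608571 = (2124 - 2065435) + 1608571 = -2063311 + 1608571 = -454740)
l/r = -6/(-454740) = -6*(-1/454740) = 1/75790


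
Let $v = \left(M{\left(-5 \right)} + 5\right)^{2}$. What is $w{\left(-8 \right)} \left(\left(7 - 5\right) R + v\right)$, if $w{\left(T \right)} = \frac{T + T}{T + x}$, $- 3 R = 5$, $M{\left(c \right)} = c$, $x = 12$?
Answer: $\frac{40}{3} \approx 13.333$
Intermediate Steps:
$R = - \frac{5}{3}$ ($R = \left(- \frac{1}{3}\right) 5 = - \frac{5}{3} \approx -1.6667$)
$v = 0$ ($v = \left(-5 + 5\right)^{2} = 0^{2} = 0$)
$w{\left(T \right)} = \frac{2 T}{12 + T}$ ($w{\left(T \right)} = \frac{T + T}{T + 12} = \frac{2 T}{12 + T}$)
$w{\left(-8 \right)} \left(\left(7 - 5\right) R + v\right) = 2 \left(-8\right) \frac{1}{12 - 8} \left(\left(7 - 5\right) \left(- \frac{5}{3}\right) + 0\right) = 2 \left(-8\right) \frac{1}{4} \left(2 \left(- \frac{5}{3}\right) + 0\right) = 2 \left(-8\right) \frac{1}{4} \left(- \frac{10}{3} + 0\right) = \left(-4\right) \left(- \frac{10}{3}\right) = \frac{40}{3}$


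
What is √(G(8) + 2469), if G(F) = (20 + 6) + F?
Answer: √2503 ≈ 50.030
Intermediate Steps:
G(F) = 26 + F
√(G(8) + 2469) = √((26 + 8) + 2469) = √(34 + 2469) = √2503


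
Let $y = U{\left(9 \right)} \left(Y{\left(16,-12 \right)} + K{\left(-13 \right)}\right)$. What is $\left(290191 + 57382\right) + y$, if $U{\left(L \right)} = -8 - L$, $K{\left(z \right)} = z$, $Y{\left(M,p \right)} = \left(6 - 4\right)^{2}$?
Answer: $347726$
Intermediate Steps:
$Y{\left(M,p \right)} = 4$ ($Y{\left(M,p \right)} = 2^{2} = 4$)
$y = 153$ ($y = \left(-8 - 9\right) \left(4 - 13\right) = \left(-8 - 9\right) \left(-9\right) = \left(-17\right) \left(-9\right) = 153$)
$\left(290191 + 57382\right) + y = \left(290191 + 57382\right) + 153 = 347573 + 153 = 347726$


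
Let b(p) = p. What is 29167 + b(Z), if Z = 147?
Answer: 29314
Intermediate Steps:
29167 + b(Z) = 29167 + 147 = 29314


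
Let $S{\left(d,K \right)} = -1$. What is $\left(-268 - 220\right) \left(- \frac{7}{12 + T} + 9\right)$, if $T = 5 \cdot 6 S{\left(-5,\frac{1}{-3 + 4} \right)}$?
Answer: $- \frac{41236}{9} \approx -4581.8$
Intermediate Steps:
$T = -30$ ($T = 5 \cdot 6 \left(-1\right) = 5 \left(-6\right) = -30$)
$\left(-268 - 220\right) \left(- \frac{7}{12 + T} + 9\right) = \left(-268 - 220\right) \left(- \frac{7}{12 - 30} + 9\right) = - 488 \left(- \frac{7}{-18} + 9\right) = - 488 \left(\left(-7\right) \left(- \frac{1}{18}\right) + 9\right) = - 488 \left(\frac{7}{18} + 9\right) = \left(-488\right) \frac{169}{18} = - \frac{41236}{9}$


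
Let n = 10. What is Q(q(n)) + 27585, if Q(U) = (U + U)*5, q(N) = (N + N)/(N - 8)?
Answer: 27685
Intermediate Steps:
q(N) = 2*N/(-8 + N) (q(N) = (2*N)/(-8 + N) = 2*N/(-8 + N))
Q(U) = 10*U (Q(U) = (2*U)*5 = 10*U)
Q(q(n)) + 27585 = 10*(2*10/(-8 + 10)) + 27585 = 10*(2*10/2) + 27585 = 10*(2*10*(½)) + 27585 = 10*10 + 27585 = 100 + 27585 = 27685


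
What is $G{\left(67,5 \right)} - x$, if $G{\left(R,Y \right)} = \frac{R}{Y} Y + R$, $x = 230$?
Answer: $-96$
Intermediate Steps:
$G{\left(R,Y \right)} = 2 R$ ($G{\left(R,Y \right)} = \frac{R}{Y} Y + R = R + R = 2 R$)
$G{\left(67,5 \right)} - x = 2 \cdot 67 - 230 = 134 - 230 = -96$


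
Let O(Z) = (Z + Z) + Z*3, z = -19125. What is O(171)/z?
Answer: -19/425 ≈ -0.044706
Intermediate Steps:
O(Z) = 5*Z (O(Z) = 2*Z + 3*Z = 5*Z)
O(171)/z = (5*171)/(-19125) = 855*(-1/19125) = -19/425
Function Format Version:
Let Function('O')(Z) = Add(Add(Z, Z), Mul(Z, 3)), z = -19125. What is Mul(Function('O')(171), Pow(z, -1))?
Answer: Rational(-19, 425) ≈ -0.044706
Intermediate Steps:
Function('O')(Z) = Mul(5, Z) (Function('O')(Z) = Add(Mul(2, Z), Mul(3, Z)) = Mul(5, Z))
Mul(Function('O')(171), Pow(z, -1)) = Mul(Mul(5, 171), Pow(-19125, -1)) = Mul(855, Rational(-1, 19125)) = Rational(-19, 425)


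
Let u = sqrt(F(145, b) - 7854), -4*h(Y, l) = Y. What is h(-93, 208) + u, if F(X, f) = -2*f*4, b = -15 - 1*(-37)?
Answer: 93/4 + I*sqrt(8030) ≈ 23.25 + 89.61*I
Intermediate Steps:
b = 22 (b = -15 + 37 = 22)
F(X, f) = -8*f
h(Y, l) = -Y/4
u = I*sqrt(8030) (u = sqrt(-8*22 - 7854) = sqrt(-176 - 7854) = sqrt(-8030) = I*sqrt(8030) ≈ 89.61*I)
h(-93, 208) + u = -1/4*(-93) + I*sqrt(8030) = 93/4 + I*sqrt(8030)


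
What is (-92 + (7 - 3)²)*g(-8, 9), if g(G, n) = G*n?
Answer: 5472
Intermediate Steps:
(-92 + (7 - 3)²)*g(-8, 9) = (-92 + (7 - 3)²)*(-8*9) = (-92 + 4²)*(-72) = (-92 + 16)*(-72) = -76*(-72) = 5472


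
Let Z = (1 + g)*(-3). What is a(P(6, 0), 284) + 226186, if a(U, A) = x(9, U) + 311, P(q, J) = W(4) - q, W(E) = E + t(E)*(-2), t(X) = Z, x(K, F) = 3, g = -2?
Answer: 226500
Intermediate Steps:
Z = 3 (Z = (1 - 2)*(-3) = -1*(-3) = 3)
t(X) = 3
W(E) = -6 + E (W(E) = E + 3*(-2) = E - 6 = -6 + E)
P(q, J) = -2 - q (P(q, J) = (-6 + 4) - q = -2 - q)
a(U, A) = 314 (a(U, A) = 3 + 311 = 314)
a(P(6, 0), 284) + 226186 = 314 + 226186 = 226500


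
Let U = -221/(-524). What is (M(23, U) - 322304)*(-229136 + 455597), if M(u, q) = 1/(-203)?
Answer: -510925010817/7 ≈ -7.2989e+10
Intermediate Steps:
U = 221/524 (U = -221*(-1/524) = 221/524 ≈ 0.42176)
M(u, q) = -1/203
(M(23, U) - 322304)*(-229136 + 455597) = (-1/203 - 322304)*(-229136 + 455597) = -65427713/203*226461 = -510925010817/7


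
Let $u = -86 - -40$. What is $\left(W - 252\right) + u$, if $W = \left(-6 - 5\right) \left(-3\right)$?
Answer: $-265$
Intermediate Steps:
$u = -46$ ($u = -86 + 40 = -46$)
$W = 33$ ($W = \left(-11\right) \left(-3\right) = 33$)
$\left(W - 252\right) + u = \left(33 - 252\right) - 46 = -219 - 46 = -265$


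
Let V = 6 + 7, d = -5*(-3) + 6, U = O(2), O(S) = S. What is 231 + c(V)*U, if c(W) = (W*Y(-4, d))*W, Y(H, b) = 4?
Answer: 1583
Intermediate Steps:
U = 2
d = 21 (d = 15 + 6 = 21)
V = 13
c(W) = 4*W² (c(W) = (W*4)*W = (4*W)*W = 4*W²)
231 + c(V)*U = 231 + (4*13²)*2 = 231 + (4*169)*2 = 231 + 676*2 = 231 + 1352 = 1583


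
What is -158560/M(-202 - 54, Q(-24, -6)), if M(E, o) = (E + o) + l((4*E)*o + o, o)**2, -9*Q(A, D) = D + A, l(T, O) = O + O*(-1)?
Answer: 237840/379 ≈ 627.55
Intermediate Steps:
l(T, O) = 0 (l(T, O) = O - O = 0)
Q(A, D) = -A/9 - D/9 (Q(A, D) = -(D + A)/9 = -(A + D)/9 = -A/9 - D/9)
M(E, o) = E + o (M(E, o) = (E + o) + 0**2 = (E + o) + 0 = E + o)
-158560/M(-202 - 54, Q(-24, -6)) = -158560/((-202 - 54) + (-1/9*(-24) - 1/9*(-6))) = -158560/(-256 + (8/3 + 2/3)) = -158560/(-256 + 10/3) = -158560/(-758/3) = -158560*(-3/758) = 237840/379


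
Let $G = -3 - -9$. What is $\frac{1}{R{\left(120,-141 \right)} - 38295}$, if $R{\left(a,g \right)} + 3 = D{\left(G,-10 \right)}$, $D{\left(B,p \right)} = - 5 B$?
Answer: $- \frac{1}{38328} \approx -2.6091 \cdot 10^{-5}$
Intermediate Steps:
$G = 6$ ($G = -3 + 9 = 6$)
$R{\left(a,g \right)} = -33$ ($R{\left(a,g \right)} = -3 - 30 = -33$)
$\frac{1}{R{\left(120,-141 \right)} - 38295} = \frac{1}{-33 - 38295} = \frac{1}{-38328} = - \frac{1}{38328}$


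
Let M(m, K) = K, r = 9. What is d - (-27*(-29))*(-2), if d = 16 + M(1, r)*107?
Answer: 2545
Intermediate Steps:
d = 979 (d = 16 + 9*107 = 16 + 963 = 979)
d - (-27*(-29))*(-2) = 979 - (-27*(-29))*(-2) = 979 - 783*(-2) = 979 - 1*(-1566) = 979 + 1566 = 2545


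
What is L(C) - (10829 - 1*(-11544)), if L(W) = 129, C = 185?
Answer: -22244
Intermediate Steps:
L(C) - (10829 - 1*(-11544)) = 129 - (10829 - 1*(-11544)) = 129 - (10829 + 11544) = 129 - 1*22373 = 129 - 22373 = -22244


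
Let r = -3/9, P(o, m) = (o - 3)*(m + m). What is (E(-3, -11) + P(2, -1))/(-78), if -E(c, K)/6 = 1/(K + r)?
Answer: -43/1326 ≈ -0.032428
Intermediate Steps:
P(o, m) = 2*m*(-3 + o) (P(o, m) = (-3 + o)*(2*m) = 2*m*(-3 + o))
r = -⅓ (r = -3*⅑ = -⅓ ≈ -0.33333)
E(c, K) = -6/(-⅓ + K) (E(c, K) = -6/(K - ⅓) = -6/(-⅓ + K))
(E(-3, -11) + P(2, -1))/(-78) = (-18/(-1 + 3*(-11)) + 2*(-1)*(-3 + 2))/(-78) = -(-18/(-1 - 33) + 2*(-1)*(-1))/78 = -(-18/(-34) + 2)/78 = -(-18*(-1/34) + 2)/78 = -(9/17 + 2)/78 = -1/78*43/17 = -43/1326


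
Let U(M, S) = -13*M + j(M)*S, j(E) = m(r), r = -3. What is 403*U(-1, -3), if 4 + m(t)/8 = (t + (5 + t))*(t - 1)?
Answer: 5239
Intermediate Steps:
m(t) = -32 + 8*(-1 + t)*(5 + 2*t) (m(t) = -32 + 8*((t + (5 + t))*(t - 1)) = -32 + 8*((5 + 2*t)*(-1 + t)) = -32 + 8*((-1 + t)*(5 + 2*t)) = -32 + 8*(-1 + t)*(5 + 2*t))
j(E) = 0 (j(E) = -72 + 16*(-3)² + 24*(-3) = -72 + 16*9 - 72 = -72 + 144 - 72 = 0)
U(M, S) = -13*M (U(M, S) = -13*M + 0*S = -13*M + 0 = -13*M)
403*U(-1, -3) = 403*(-13*(-1)) = 403*13 = 5239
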